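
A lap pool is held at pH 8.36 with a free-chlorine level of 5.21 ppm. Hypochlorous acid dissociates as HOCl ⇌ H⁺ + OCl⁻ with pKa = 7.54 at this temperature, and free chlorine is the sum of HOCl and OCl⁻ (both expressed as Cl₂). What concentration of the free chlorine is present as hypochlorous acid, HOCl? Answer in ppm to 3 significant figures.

0.685 ppm

[OCl⁻]/[HOCl] = 10^(pH − pKa) = 10^(8.36 − 7.54) = 10^0.82 = 6.607.
Fraction as HOCl = 1 / (1 + 6.607) = 0.1315.
HOCl = 0.1315 × 5.21 ppm = 0.6849 ppm.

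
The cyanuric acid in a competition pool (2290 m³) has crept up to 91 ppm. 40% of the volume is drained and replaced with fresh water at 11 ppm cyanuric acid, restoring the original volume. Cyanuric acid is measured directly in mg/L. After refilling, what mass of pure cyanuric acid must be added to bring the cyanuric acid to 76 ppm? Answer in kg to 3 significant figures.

Volume: 2290 m³ = 2,290,000 L.
After draining 40% and refilling: 91 × 0.60 + 11 × 0.40 = 59 ppm.
Deficit to target: 76 − 59 = 17 mg/L.
Mass: 17 mg/L × 2,290,000 L = 38,930 g cyanuric acid.

38.9 kg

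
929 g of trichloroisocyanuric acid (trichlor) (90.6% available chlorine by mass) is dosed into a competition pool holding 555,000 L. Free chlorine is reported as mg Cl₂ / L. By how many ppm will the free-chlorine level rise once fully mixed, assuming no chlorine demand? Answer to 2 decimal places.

1.52 ppm

Available chlorine delivered: 929 g × 0.906 = 841.7 g as Cl₂.
Concentration rise: 841.7 g / 555,000 L = 1.517 mg/L = 1.52 ppm.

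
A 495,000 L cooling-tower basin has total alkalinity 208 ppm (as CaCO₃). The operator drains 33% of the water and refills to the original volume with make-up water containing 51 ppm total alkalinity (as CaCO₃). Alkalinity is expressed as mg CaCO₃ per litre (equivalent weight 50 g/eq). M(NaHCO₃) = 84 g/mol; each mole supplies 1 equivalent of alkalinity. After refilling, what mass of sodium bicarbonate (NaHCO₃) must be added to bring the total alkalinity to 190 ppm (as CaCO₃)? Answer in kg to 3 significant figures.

After draining 33% and refilling: 208 × 0.67 + 51 × 0.33 = 156.19 ppm.
Deficit to target: 190 − 156.19 = 33.81 mg/L.
As CaCO₃: 33.81 mg/L × 495,000 L = 16,740 g; ÷ 50 g/eq ÷ 1 = 334.7 mol NaHCO₃.
Mass: 334.7 × 84 = 28,120 g.

28.1 kg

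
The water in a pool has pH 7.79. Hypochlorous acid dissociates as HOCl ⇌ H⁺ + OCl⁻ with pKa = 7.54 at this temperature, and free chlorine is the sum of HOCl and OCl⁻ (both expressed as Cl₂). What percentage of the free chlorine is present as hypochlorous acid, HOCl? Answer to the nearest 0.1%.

[OCl⁻]/[HOCl] = 10^(pH − pKa) = 10^(7.79 − 7.54) = 10^0.25 = 1.778.
Fraction as HOCl = 1 / (1 + 1.778) = 0.3599.

36.0%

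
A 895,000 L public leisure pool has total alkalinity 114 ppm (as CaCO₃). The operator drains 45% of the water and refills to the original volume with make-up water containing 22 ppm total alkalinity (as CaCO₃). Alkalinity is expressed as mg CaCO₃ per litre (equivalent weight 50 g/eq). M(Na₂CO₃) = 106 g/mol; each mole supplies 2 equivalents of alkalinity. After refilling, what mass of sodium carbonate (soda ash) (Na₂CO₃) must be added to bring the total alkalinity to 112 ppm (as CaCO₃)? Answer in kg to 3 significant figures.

After draining 45% and refilling: 114 × 0.55 + 22 × 0.45 = 72.6 ppm.
Deficit to target: 112 − 72.6 = 39.4 mg/L.
As CaCO₃: 39.4 mg/L × 895,000 L = 35,260 g; ÷ 50 g/eq ÷ 2 = 352.6 mol Na₂CO₃.
Mass: 352.6 × 106 = 37,380 g.

37.4 kg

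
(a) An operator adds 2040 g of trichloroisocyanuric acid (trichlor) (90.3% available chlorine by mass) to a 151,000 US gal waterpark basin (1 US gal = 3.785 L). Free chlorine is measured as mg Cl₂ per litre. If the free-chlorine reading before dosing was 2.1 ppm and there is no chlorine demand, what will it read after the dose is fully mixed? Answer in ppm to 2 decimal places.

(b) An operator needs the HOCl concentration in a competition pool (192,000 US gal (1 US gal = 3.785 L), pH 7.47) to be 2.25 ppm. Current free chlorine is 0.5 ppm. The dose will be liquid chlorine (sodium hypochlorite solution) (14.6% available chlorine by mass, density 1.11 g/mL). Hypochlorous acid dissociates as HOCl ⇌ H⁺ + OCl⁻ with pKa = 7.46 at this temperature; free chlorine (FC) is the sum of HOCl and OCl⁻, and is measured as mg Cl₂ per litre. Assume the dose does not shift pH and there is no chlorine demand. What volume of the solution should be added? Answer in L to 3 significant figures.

(a) 5.32 ppm; (b) 18.2 L

(a) Volume: 151,000 US gal × 3.785 L/gal = 571,535 L.
(a) Available chlorine delivered: 2040 g × 0.903 = 1842 g as Cl₂.
(a) Concentration rise: 1842 g / 571,535 L = 3.223 mg/L = 3.22 ppm.
(a) Final FC: 2.1 + 3.22 = 5.32 ppm.

(b) Volume: 192,000 US gal × 3.785 L/gal = 726,720 L.
(b) [OCl⁻]/[HOCl] = 10^(pH − pKa) = 10^(7.47 − 7.46) = 1.023; fraction as HOCl = 1/(1 + 1.023) = 0.4942.
(b) Free chlorine required for 2.25 ppm HOCl: 2.25 / 0.4942 = 4.552 ppm.
(b) FC to add: 4.552 − 0.5 = 4.052 mg/L as Cl₂.
(b) Cl₂ equivalent: 4.052 mg/L × 726,720 L = 2945 g.
(b) Product at 14.6% available Cl: 2945 / 0.146 = 20,170 g.
(b) Volume: 20,170 g ÷ 1.11 g/mL = 18,170 mL.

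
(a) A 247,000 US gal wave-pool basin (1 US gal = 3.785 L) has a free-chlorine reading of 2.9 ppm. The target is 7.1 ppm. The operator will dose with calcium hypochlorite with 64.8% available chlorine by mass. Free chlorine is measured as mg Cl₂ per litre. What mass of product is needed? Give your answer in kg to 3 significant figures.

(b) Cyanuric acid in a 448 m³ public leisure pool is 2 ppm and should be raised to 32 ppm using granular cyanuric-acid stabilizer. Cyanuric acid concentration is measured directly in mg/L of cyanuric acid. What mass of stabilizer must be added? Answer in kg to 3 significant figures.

(a) Volume: 247,000 US gal × 3.785 L/gal = 934,895 L.
(a) Chlorine deficit: 7.1 − 2.9 = 4.2 ppm = 4.2 mg/L as Cl₂.
(a) Cl₂ equivalent needed: 4.2 mg/L × 934,895 L = 3,927,000 mg = 3927 g.
(a) Product at 64.8% available chlorine: 3927 / 0.648 = 6060 g.

(b) Volume: 448 m³ = 448,000 L.
(b) CYA to add: (32 − 2) = 30 mg/L × 448,000 L = 13,440 g cyanuric acid.

(a) 6.06 kg; (b) 13.4 kg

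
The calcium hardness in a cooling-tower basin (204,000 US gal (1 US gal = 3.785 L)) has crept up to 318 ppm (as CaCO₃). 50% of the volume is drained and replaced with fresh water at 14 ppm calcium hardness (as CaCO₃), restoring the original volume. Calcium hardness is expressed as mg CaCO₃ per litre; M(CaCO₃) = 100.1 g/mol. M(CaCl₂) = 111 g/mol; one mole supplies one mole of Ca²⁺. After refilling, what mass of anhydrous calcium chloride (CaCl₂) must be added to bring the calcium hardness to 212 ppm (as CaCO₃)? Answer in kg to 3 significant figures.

39.4 kg

Volume: 204,000 US gal × 3.785 L/gal = 772,140 L.
After draining 50% and refilling: 318 × 0.50 + 14 × 0.50 = 166 ppm.
Deficit to target: 212 − 166 = 46 mg/L.
As CaCO₃: 46 mg/L × 772,140 L = 35,520 g; ÷ 100.1 = 354.8 mol Ca²⁺.
Mass: 354.8 × 111 = 39,390 g.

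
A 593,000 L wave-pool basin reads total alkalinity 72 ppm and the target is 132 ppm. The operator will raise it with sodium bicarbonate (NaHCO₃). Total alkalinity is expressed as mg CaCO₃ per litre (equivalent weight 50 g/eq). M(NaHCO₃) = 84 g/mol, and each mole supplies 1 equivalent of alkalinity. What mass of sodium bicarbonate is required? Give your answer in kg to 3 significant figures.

Alkalinity to add: (132 − 72) = 60 mg/L as CaCO₃ × 593,000 L = 35,580 g as CaCO₃.
Equivalents: 35,580 g ÷ 50 g/eq = 711.6 eq.
NaHCO₃ supplies 1 eq per mole → 711.6 mol.
Mass: 711.6 mol × 84 g/mol = 59,770 g.

59.8 kg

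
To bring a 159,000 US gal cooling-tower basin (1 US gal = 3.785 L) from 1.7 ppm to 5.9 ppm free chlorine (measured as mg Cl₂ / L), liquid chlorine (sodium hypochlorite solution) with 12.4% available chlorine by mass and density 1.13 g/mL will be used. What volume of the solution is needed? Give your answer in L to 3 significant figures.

Volume: 159,000 US gal × 3.785 L/gal = 601,815 L.
Chlorine deficit: 5.9 − 1.7 = 4.2 ppm = 4.2 mg/L as Cl₂.
Cl₂ equivalent needed: 4.2 mg/L × 601,815 L = 2,528,000 mg = 2528 g.
Product at 12.4% available chlorine: 2528 / 0.124 = 20,380 g.
Volume at density 1.13 g/mL: 20,380 g ÷ 1.13 g/mL = 18,040 mL.

18.0 L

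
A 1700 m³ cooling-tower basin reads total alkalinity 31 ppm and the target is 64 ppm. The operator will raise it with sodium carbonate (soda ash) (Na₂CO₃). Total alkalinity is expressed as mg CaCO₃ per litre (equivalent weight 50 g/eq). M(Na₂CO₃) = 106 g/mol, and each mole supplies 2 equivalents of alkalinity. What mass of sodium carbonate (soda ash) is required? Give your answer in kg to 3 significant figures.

Volume: 1700 m³ = 1,700,000 L.
Alkalinity to add: (64 − 31) = 33 mg/L as CaCO₃ × 1,700,000 L = 56,100 g as CaCO₃.
Equivalents: 56,100 g ÷ 50 g/eq = 1122 eq.
Each mole of Na₂CO₃ supplies 2 eq, so 1122 / 2 = 561 mol.
Mass: 561 mol × 106 g/mol = 59,470 g.

59.5 kg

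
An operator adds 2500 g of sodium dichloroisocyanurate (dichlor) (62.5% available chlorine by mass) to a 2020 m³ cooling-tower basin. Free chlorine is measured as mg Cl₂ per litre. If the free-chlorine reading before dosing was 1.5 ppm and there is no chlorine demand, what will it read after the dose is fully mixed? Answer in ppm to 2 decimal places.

Volume: 2020 m³ = 2,020,000 L.
Available chlorine delivered: 2500 g × 0.625 = 1562 g as Cl₂.
Concentration rise: 1562 g / 2,020,000 L = 0.7735 mg/L = 0.77 ppm.
Final FC: 1.5 + 0.77 = 2.27 ppm.

2.27 ppm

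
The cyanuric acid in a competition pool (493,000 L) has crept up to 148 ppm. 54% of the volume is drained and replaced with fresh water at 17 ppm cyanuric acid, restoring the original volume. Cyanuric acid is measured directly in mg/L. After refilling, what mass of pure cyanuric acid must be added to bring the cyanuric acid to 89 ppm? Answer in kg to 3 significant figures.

After draining 54% and refilling: 148 × 0.46 + 17 × 0.54 = 77.26 ppm.
Deficit to target: 89 − 77.26 = 11.74 mg/L.
Mass: 11.74 mg/L × 493,000 L = 5788 g cyanuric acid.

5.79 kg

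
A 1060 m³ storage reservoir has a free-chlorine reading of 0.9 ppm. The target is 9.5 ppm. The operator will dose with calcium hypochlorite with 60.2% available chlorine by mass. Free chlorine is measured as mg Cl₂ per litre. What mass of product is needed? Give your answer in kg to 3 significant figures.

Volume: 1060 m³ = 1,060,000 L.
Chlorine deficit: 9.5 − 0.9 = 8.6 ppm = 8.6 mg/L as Cl₂.
Cl₂ equivalent needed: 8.6 mg/L × 1,060,000 L = 9,116,000 mg = 9116 g.
Product at 60.2% available chlorine: 9116 / 0.602 = 15,140 g.

15.1 kg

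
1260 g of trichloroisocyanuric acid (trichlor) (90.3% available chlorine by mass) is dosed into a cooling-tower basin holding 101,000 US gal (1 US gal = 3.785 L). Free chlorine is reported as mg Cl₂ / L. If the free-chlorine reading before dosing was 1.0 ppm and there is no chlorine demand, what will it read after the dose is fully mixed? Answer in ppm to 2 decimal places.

3.98 ppm

Volume: 101,000 US gal × 3.785 L/gal = 382,285 L.
Available chlorine delivered: 1260 g × 0.903 = 1138 g as Cl₂.
Concentration rise: 1138 g / 382,285 L = 2.976 mg/L = 2.98 ppm.
Final FC: 1.0 + 2.98 = 3.98 ppm.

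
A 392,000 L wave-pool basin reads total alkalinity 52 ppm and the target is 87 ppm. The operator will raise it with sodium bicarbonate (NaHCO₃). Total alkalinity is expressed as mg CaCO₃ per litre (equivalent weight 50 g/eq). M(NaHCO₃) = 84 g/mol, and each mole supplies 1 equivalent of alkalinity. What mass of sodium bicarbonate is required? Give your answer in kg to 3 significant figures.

23.0 kg

Alkalinity to add: (87 − 52) = 35 mg/L as CaCO₃ × 392,000 L = 13,720 g as CaCO₃.
Equivalents: 13,720 g ÷ 50 g/eq = 274.4 eq.
NaHCO₃ supplies 1 eq per mole → 274.4 mol.
Mass: 274.4 mol × 84 g/mol = 23,050 g.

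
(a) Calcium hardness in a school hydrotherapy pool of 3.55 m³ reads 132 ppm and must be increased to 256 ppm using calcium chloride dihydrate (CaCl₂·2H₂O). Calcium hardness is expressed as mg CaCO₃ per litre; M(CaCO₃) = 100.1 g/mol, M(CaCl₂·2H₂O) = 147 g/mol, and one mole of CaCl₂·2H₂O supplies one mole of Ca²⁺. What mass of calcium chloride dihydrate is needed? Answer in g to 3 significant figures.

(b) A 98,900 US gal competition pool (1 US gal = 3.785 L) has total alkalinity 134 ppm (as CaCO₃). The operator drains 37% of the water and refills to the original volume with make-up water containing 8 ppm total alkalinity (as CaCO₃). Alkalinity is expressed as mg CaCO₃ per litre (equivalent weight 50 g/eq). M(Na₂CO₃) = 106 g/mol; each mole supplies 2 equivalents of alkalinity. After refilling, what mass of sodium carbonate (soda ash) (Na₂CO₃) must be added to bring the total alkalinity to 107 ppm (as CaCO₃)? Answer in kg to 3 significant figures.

(a) Volume: 3.55 m³ = 3,550 L.
(a) Hardness to add: (256 − 132) = 124 mg/L as CaCO₃ × 3,550 L = 440.2 g as CaCO₃.
(a) Moles of Ca²⁺ (1 mol Ca²⁺ ≡ 1 mol CaCO₃): 440.2 / 100.1 g/mol = 4.398 mol.
(a) Mass of CaCl₂·2H₂O: 4.398 × 147 = 646.4 g.

(b) Volume: 98,900 US gal × 3.785 L/gal = 374,336 L.
(b) After draining 37% and refilling: 134 × 0.63 + 8 × 0.37 = 87.38 ppm.
(b) Deficit to target: 107 − 87.38 = 19.62 mg/L.
(b) As CaCO₃: 19.62 mg/L × 374,336 L = 7344 g; ÷ 50 g/eq ÷ 2 = 73.44 mol Na₂CO₃.
(b) Mass: 73.44 × 106 = 7785 g.

(a) 646 g; (b) 7.79 kg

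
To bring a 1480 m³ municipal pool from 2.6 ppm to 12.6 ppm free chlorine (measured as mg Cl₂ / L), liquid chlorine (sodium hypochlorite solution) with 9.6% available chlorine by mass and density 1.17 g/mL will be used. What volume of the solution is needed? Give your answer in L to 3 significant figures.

Volume: 1480 m³ = 1,480,000 L.
Chlorine deficit: 12.6 − 2.6 = 10 ppm = 10 mg/L as Cl₂.
Cl₂ equivalent needed: 10 mg/L × 1,480,000 L = 14,800,000 mg = 14,800 g.
Product at 9.6% available chlorine: 14,800 / 0.096 = 154,200 g.
Volume at density 1.17 g/mL: 154,200 g ÷ 1.17 g/mL = 131,800 mL.

132 L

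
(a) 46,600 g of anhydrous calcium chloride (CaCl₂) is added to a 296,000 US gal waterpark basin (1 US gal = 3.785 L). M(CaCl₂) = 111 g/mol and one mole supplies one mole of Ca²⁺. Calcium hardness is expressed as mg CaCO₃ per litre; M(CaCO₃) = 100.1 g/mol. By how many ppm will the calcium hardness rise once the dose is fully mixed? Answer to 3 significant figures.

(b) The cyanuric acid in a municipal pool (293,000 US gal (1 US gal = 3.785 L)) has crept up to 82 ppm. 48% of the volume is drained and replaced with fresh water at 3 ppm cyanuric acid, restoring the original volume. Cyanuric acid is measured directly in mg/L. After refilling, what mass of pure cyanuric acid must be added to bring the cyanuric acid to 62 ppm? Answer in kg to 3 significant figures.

(a) 37.5 ppm; (b) 19.9 kg

(a) Volume: 296,000 US gal × 3.785 L/gal = 1,120,360 L.
(a) Moles of Ca²⁺: 46,600 g ÷ 111 g/mol = 419.8 mol.
(a) As CaCO₃: 419.8 mol × 100.1 g/mol = 42,020 g.
(a) Rise: 42,020 g / 1,120,360 L × 1000 = 37.51 mg/L.

(b) Volume: 293,000 US gal × 3.785 L/gal = 1,109,005 L.
(b) After draining 48% and refilling: 82 × 0.52 + 3 × 0.48 = 44.08 ppm.
(b) Deficit to target: 62 − 44.08 = 17.92 mg/L.
(b) Mass: 17.92 mg/L × 1,109,005 L = 19,870 g cyanuric acid.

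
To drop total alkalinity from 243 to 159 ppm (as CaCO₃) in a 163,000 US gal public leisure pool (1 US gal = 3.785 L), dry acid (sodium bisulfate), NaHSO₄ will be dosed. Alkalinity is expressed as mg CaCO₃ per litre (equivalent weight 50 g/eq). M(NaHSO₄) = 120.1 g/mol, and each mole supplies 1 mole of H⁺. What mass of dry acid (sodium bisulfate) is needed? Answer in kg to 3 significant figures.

124 kg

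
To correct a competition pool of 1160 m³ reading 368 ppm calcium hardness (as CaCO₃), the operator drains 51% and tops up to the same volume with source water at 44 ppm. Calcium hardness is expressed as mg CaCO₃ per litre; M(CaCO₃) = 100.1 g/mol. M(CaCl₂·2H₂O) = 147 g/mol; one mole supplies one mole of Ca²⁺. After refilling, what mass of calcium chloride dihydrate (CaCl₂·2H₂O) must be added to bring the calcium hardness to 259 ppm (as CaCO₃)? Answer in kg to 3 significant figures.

95.8 kg

Volume: 1160 m³ = 1,160,000 L.
After draining 51% and refilling: 368 × 0.49 + 44 × 0.51 = 202.76 ppm.
Deficit to target: 259 − 202.76 = 56.24 mg/L.
As CaCO₃: 56.24 mg/L × 1,160,000 L = 65,240 g; ÷ 100.1 = 651.7 mol Ca²⁺.
Mass: 651.7 × 147 = 95,800 g.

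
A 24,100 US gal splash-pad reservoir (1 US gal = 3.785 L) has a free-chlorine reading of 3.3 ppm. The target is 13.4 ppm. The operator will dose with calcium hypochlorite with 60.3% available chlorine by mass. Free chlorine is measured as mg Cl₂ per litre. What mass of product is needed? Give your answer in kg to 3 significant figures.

1.53 kg

Volume: 24,100 US gal × 3.785 L/gal = 91,218 L.
Chlorine deficit: 13.4 − 3.3 = 10.1 ppm = 10.1 mg/L as Cl₂.
Cl₂ equivalent needed: 10.1 mg/L × 91,218 L = 921,300 mg = 921.3 g.
Product at 60.3% available chlorine: 921.3 / 0.603 = 1528 g.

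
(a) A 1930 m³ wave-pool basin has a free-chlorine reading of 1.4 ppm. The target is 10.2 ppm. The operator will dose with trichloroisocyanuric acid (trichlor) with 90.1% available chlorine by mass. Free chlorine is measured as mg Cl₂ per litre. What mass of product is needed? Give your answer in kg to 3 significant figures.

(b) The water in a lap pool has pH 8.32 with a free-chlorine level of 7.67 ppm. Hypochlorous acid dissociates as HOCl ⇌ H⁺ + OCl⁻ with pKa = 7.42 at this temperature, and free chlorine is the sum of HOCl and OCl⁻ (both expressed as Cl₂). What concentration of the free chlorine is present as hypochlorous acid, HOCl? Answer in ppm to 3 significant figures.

(a) Volume: 1930 m³ = 1,930,000 L.
(a) Chlorine deficit: 10.2 − 1.4 = 8.8 ppm = 8.8 mg/L as Cl₂.
(a) Cl₂ equivalent needed: 8.8 mg/L × 1,930,000 L = 16,980,000 mg = 16,980 g.
(a) Product at 90.1% available chlorine: 16,980 / 0.901 = 18,850 g.

(b) [OCl⁻]/[HOCl] = 10^(pH − pKa) = 10^(8.32 − 7.42) = 10^0.90 = 7.943.
(b) Fraction as HOCl = 1 / (1 + 7.943) = 0.1118.
(b) HOCl = 0.1118 × 7.67 ppm = 0.8576 ppm.

(a) 18.9 kg; (b) 0.858 ppm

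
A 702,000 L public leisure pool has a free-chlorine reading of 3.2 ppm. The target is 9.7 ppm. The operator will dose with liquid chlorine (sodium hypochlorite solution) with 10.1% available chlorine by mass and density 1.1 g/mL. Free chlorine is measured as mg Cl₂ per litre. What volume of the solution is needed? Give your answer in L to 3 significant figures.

Chlorine deficit: 9.7 − 3.2 = 6.5 ppm = 6.5 mg/L as Cl₂.
Cl₂ equivalent needed: 6.5 mg/L × 702,000 L = 4,563,000 mg = 4563 g.
Product at 10.1% available chlorine: 4563 / 0.101 = 45,180 g.
Volume at density 1.1 g/mL: 45,180 g ÷ 1.1 g/mL = 41,070 mL.

41.1 L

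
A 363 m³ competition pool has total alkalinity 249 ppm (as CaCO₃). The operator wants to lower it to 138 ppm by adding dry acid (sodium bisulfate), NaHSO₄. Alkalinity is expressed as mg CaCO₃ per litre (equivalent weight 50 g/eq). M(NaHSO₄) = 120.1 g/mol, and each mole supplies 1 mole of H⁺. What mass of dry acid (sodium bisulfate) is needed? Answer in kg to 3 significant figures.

96.8 kg

Volume: 363 m³ = 363,000 L.
Alkalinity to neutralize: (249 − 138) = 111 mg/L as CaCO₃ × 363,000 L = 40,290 g as CaCO₃.
Equivalents of H⁺ required: 40,290 ÷ 50 g/eq = 805.9 eq = 805.9 mol NaHSO₄.
Mass of NaHSO₄: 805.9 × 120.1 = 96,780 g.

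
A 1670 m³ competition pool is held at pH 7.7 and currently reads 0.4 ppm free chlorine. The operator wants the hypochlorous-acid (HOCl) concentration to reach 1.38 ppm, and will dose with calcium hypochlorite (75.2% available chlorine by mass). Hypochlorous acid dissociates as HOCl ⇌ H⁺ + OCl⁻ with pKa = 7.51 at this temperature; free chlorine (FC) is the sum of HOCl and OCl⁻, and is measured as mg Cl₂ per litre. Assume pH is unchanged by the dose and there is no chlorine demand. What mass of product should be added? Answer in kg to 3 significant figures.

6.92 kg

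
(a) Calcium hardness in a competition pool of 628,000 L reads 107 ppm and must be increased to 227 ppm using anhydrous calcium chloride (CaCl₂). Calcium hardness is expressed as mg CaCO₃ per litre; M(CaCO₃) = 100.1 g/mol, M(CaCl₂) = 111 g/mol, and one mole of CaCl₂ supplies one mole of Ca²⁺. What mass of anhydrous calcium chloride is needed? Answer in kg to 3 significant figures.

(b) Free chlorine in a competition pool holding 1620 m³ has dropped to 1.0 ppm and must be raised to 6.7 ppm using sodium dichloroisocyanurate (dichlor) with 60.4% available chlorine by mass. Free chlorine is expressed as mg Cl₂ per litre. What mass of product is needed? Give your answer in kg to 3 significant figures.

(a) Hardness to add: (227 − 107) = 120 mg/L as CaCO₃ × 628,000 L = 75,360 g as CaCO₃.
(a) Moles of Ca²⁺ (1 mol Ca²⁺ ≡ 1 mol CaCO₃): 75,360 / 100.1 g/mol = 752.8 mol.
(a) Mass of CaCl₂: 752.8 × 111 = 83,570 g.

(b) Volume: 1620 m³ = 1,620,000 L.
(b) Chlorine deficit: 6.7 − 1.0 = 5.7 ppm = 5.7 mg/L as Cl₂.
(b) Cl₂ equivalent needed: 5.7 mg/L × 1,620,000 L = 9,234,000 mg = 9234 g.
(b) Product at 60.4% available chlorine: 9234 / 0.604 = 15,290 g.

(a) 83.6 kg; (b) 15.3 kg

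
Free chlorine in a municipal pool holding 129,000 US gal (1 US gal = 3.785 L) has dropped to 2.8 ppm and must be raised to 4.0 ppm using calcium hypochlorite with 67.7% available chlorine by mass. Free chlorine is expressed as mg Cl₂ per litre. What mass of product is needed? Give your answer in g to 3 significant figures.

865 g

Volume: 129,000 US gal × 3.785 L/gal = 488,265 L.
Chlorine deficit: 4.0 − 2.8 = 1.2 ppm = 1.2 mg/L as Cl₂.
Cl₂ equivalent needed: 1.2 mg/L × 488,265 L = 585,900 mg = 585.9 g.
Product at 67.7% available chlorine: 585.9 / 0.677 = 865.5 g.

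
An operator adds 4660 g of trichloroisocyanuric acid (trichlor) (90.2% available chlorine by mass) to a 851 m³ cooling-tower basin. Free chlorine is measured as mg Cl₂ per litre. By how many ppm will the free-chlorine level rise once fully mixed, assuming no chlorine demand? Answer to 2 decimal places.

4.94 ppm

Volume: 851 m³ = 851,000 L.
Available chlorine delivered: 4660 g × 0.902 = 4203 g as Cl₂.
Concentration rise: 4203 g / 851,000 L = 4.939 mg/L = 4.94 ppm.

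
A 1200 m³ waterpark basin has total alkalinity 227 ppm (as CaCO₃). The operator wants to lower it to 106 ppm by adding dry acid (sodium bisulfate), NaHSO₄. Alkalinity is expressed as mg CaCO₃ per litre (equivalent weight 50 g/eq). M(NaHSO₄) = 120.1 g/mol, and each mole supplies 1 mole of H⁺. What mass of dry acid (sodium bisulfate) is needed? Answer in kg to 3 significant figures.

Volume: 1200 m³ = 1,200,000 L.
Alkalinity to neutralize: (227 − 106) = 121 mg/L as CaCO₃ × 1,200,000 L = 145,200 g as CaCO₃.
Equivalents of H⁺ required: 145,200 ÷ 50 g/eq = 2904 eq = 2904 mol NaHSO₄.
Mass of NaHSO₄: 2904 × 120.1 = 348,800 g.

349 kg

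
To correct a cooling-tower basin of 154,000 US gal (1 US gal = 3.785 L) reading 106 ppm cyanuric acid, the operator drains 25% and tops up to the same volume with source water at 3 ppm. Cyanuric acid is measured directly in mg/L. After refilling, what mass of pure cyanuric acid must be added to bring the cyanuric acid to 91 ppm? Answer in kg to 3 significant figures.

Volume: 154,000 US gal × 3.785 L/gal = 582,890 L.
After draining 25% and refilling: 106 × 0.75 + 3 × 0.25 = 80.25 ppm.
Deficit to target: 91 − 80.25 = 10.75 mg/L.
Mass: 10.75 mg/L × 582,890 L = 6266 g cyanuric acid.

6.27 kg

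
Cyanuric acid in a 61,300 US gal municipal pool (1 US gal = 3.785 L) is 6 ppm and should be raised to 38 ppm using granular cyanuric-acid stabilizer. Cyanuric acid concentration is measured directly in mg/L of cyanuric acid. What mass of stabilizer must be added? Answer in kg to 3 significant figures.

7.42 kg

Volume: 61,300 US gal × 3.785 L/gal = 232,020 L.
CYA to add: (38 − 6) = 32 mg/L × 232,020 L = 7425 g cyanuric acid.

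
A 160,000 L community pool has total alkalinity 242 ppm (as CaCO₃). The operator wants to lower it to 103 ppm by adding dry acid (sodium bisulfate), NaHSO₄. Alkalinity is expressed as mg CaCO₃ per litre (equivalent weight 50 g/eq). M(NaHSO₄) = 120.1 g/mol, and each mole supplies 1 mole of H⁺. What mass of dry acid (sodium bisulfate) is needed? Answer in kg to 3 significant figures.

Alkalinity to neutralize: (242 − 103) = 139 mg/L as CaCO₃ × 160,000 L = 22,240 g as CaCO₃.
Equivalents of H⁺ required: 22,240 ÷ 50 g/eq = 444.8 eq = 444.8 mol NaHSO₄.
Mass of NaHSO₄: 444.8 × 120.1 = 53,420 g.

53.4 kg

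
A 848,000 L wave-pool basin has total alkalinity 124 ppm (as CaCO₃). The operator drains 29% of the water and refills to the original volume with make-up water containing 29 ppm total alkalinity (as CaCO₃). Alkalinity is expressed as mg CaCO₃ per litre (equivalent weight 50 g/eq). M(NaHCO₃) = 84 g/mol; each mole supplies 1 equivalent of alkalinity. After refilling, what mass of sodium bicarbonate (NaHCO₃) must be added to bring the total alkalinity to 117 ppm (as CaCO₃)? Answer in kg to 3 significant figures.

After draining 29% and refilling: 124 × 0.71 + 29 × 0.29 = 96.45 ppm.
Deficit to target: 117 − 96.45 = 20.55 mg/L.
As CaCO₃: 20.55 mg/L × 848,000 L = 17,430 g; ÷ 50 g/eq ÷ 1 = 348.5 mol NaHCO₃.
Mass: 348.5 × 84 = 29,280 g.

29.3 kg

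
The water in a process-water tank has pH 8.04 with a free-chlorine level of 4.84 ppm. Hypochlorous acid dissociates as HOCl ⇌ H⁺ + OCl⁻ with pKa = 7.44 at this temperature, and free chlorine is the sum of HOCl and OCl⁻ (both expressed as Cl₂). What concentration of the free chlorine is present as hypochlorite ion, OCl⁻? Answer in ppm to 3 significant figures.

[OCl⁻]/[HOCl] = 10^(pH − pKa) = 10^(8.04 − 7.44) = 10^0.60 = 3.981.
Fraction as HOCl = 1 / (1 + 3.981) = 0.2008.
OCl⁻ = (1 − 0.2008) × 4.84 ppm = 3.868 ppm.

3.87 ppm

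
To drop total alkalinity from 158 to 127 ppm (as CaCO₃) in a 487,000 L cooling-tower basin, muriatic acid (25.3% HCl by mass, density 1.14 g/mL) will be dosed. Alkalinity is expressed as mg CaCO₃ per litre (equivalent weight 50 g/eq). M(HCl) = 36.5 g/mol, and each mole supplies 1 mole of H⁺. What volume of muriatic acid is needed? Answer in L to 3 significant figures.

38.2 L

Alkalinity to neutralize: (158 − 127) = 31 mg/L as CaCO₃ × 487,000 L = 15,100 g as CaCO₃.
Equivalents of H⁺ required: 15,100 ÷ 50 g/eq = 301.9 eq = 301.9 mol HCl.
Mass of HCl: 301.9 × 36.5 = 11,020 g.
Mass of 25.3% solution: 11,020 / 0.253 = 43,560 g.
Volume: 43,560 g ÷ 1.14 g/mL = 38,210 mL.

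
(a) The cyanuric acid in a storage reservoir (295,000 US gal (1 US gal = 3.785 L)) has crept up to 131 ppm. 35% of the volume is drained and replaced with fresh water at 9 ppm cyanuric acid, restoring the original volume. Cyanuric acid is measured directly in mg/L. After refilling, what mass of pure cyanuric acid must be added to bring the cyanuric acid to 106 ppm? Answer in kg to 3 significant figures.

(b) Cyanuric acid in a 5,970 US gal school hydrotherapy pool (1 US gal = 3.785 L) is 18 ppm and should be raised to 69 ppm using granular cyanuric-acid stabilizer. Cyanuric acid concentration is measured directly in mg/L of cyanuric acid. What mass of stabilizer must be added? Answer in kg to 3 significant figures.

(a) 19.8 kg; (b) 1.15 kg

(a) Volume: 295,000 US gal × 3.785 L/gal = 1,116,575 L.
(a) After draining 35% and refilling: 131 × 0.65 + 9 × 0.35 = 88.3 ppm.
(a) Deficit to target: 106 − 88.3 = 17.7 mg/L.
(a) Mass: 17.7 mg/L × 1,116,575 L = 19,760 g cyanuric acid.

(b) Volume: 5,970 US gal × 3.785 L/gal = 22,596 L.
(b) CYA to add: (69 − 18) = 51 mg/L × 22,596 L = 1152 g cyanuric acid.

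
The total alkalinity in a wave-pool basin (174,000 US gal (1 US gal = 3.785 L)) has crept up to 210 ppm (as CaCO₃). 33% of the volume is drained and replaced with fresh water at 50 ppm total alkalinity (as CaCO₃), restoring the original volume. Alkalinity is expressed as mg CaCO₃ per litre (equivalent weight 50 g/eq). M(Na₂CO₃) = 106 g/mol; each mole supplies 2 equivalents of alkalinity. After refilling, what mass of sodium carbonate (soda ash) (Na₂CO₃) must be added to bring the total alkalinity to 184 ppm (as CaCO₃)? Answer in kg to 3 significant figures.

18.7 kg

Volume: 174,000 US gal × 3.785 L/gal = 658,590 L.
After draining 33% and refilling: 210 × 0.67 + 50 × 0.33 = 157.2 ppm.
Deficit to target: 184 − 157.2 = 26.8 mg/L.
As CaCO₃: 26.8 mg/L × 658,590 L = 17,650 g; ÷ 50 g/eq ÷ 2 = 176.5 mol Na₂CO₃.
Mass: 176.5 × 106 = 18,710 g.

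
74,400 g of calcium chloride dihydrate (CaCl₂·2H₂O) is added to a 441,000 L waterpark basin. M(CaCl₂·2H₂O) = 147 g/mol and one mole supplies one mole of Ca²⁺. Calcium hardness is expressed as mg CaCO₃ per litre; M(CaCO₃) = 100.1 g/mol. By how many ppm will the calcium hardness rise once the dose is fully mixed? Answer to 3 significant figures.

Moles of Ca²⁺: 74,400 g ÷ 147 g/mol = 506.1 mol.
As CaCO₃: 506.1 mol × 100.1 g/mol = 50,660 g.
Rise: 50,660 g / 441,000 L × 1000 = 114.9 mg/L.

115 ppm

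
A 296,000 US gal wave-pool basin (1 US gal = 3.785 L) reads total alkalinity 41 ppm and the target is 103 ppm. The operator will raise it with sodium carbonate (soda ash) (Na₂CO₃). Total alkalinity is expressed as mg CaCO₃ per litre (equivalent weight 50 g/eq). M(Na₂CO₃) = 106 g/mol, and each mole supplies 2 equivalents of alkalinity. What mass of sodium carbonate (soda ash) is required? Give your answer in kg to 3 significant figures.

Volume: 296,000 US gal × 3.785 L/gal = 1,120,360 L.
Alkalinity to add: (103 − 41) = 62 mg/L as CaCO₃ × 1,120,360 L = 69,460 g as CaCO₃.
Equivalents: 69,460 g ÷ 50 g/eq = 1389 eq.
Each mole of Na₂CO₃ supplies 2 eq, so 1389 / 2 = 694.6 mol.
Mass: 694.6 mol × 106 g/mol = 73,630 g.

73.6 kg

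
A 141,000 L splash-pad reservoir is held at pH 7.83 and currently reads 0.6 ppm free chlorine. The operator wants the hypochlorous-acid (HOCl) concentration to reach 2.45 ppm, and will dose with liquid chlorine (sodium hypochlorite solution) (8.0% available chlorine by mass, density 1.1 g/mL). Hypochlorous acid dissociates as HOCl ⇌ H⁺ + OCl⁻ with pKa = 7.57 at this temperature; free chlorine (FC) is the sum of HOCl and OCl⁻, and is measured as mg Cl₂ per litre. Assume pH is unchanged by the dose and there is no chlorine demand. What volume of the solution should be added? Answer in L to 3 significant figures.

[OCl⁻]/[HOCl] = 10^(pH − pKa) = 10^(7.83 − 7.57) = 1.82; fraction as HOCl = 1/(1 + 1.82) = 0.3546.
Free chlorine required for 2.45 ppm HOCl: 2.45 / 0.3546 = 6.908 ppm.
FC to add: 6.908 − 0.6 = 6.308 mg/L as Cl₂.
Cl₂ equivalent: 6.308 mg/L × 141,000 L = 889.5 g.
Product at 8.0% available Cl: 889.5 / 0.08 = 11,120 g.
Volume: 11,120 g ÷ 1.1 g/mL = 10,110 mL.

10.1 L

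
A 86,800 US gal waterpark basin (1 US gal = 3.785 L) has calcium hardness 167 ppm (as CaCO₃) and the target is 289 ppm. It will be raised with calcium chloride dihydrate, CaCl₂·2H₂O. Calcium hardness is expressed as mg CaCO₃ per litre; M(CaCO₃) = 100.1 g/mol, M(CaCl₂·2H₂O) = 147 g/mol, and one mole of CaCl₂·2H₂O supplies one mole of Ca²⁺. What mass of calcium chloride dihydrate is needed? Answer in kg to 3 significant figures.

Volume: 86,800 US gal × 3.785 L/gal = 328,538 L.
Hardness to add: (289 − 167) = 122 mg/L as CaCO₃ × 328,538 L = 40,080 g as CaCO₃.
Moles of Ca²⁺ (1 mol Ca²⁺ ≡ 1 mol CaCO₃): 40,080 / 100.1 g/mol = 400.4 mol.
Mass of CaCl₂·2H₂O: 400.4 × 147 = 58,860 g.

58.9 kg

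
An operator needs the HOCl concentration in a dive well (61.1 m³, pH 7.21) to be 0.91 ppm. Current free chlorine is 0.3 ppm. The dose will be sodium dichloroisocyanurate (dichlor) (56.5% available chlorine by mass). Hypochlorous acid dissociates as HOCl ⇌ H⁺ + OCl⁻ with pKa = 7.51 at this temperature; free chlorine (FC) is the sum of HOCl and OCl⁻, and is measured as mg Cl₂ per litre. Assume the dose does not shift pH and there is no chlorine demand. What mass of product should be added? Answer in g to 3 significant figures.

115 g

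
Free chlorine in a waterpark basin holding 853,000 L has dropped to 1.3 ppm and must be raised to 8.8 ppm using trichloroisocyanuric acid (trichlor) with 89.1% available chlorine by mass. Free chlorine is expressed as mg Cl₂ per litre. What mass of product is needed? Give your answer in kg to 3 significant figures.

7.18 kg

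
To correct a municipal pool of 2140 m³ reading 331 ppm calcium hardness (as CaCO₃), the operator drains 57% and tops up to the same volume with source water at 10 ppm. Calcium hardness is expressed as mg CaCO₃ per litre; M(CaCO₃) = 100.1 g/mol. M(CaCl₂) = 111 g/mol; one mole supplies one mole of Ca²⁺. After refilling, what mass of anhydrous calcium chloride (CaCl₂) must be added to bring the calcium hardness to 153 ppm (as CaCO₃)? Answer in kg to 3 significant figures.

11.8 kg

Volume: 2140 m³ = 2,140,000 L.
After draining 57% and refilling: 331 × 0.43 + 10 × 0.57 = 148.03 ppm.
Deficit to target: 153 − 148.03 = 4.97 mg/L.
As CaCO₃: 4.97 mg/L × 2,140,000 L = 10,640 g; ÷ 100.1 = 106.3 mol Ca²⁺.
Mass: 106.3 × 111 = 11,790 g.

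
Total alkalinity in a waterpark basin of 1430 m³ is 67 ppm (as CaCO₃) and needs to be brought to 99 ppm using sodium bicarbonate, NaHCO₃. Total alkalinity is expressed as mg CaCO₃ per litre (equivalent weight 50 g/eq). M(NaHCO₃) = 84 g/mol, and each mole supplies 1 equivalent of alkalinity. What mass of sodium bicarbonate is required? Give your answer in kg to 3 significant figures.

Volume: 1430 m³ = 1,430,000 L.
Alkalinity to add: (99 − 67) = 32 mg/L as CaCO₃ × 1,430,000 L = 45,760 g as CaCO₃.
Equivalents: 45,760 g ÷ 50 g/eq = 915.2 eq.
NaHCO₃ supplies 1 eq per mole → 915.2 mol.
Mass: 915.2 mol × 84 g/mol = 76,880 g.

76.9 kg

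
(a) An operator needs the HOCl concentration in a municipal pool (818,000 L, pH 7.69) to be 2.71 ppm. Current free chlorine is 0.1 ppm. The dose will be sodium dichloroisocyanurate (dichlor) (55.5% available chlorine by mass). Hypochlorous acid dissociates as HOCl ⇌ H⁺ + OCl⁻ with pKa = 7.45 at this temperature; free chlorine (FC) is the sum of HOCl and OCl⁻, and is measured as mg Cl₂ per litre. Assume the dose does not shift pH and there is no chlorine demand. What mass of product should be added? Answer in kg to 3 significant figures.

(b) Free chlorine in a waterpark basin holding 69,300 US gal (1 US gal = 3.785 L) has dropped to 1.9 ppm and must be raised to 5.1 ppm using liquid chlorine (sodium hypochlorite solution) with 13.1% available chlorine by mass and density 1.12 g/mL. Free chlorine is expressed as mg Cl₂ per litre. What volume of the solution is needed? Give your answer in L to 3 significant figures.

(a) [OCl⁻]/[HOCl] = 10^(pH − pKa) = 10^(7.69 − 7.45) = 1.738; fraction as HOCl = 1/(1 + 1.738) = 0.3653.
(a) Free chlorine required for 2.71 ppm HOCl: 2.71 / 0.3653 = 7.419 ppm.
(a) FC to add: 7.419 − 0.1 = 7.319 mg/L as Cl₂.
(a) Cl₂ equivalent: 7.319 mg/L × 818,000 L = 5987 g.
(a) Product at 55.5% available Cl: 5987 / 0.555 = 10,790 g.

(b) Volume: 69,300 US gal × 3.785 L/gal = 262,300 L.
(b) Chlorine deficit: 5.1 − 1.9 = 3.2 ppm = 3.2 mg/L as Cl₂.
(b) Cl₂ equivalent needed: 3.2 mg/L × 262,300 L = 839,400 mg = 839.4 g.
(b) Product at 13.1% available chlorine: 839.4 / 0.131 = 6407 g.
(b) Volume at density 1.12 g/mL: 6407 g ÷ 1.12 g/mL = 5721 mL.

(a) 10.8 kg; (b) 5.72 L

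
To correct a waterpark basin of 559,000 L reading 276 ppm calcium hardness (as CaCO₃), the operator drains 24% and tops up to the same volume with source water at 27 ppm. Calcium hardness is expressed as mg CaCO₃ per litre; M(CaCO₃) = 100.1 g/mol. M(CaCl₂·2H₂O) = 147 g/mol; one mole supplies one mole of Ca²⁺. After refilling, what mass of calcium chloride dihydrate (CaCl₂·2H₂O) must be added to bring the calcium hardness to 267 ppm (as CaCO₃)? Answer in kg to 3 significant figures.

After draining 24% and refilling: 276 × 0.76 + 27 × 0.24 = 216.24 ppm.
Deficit to target: 267 − 216.24 = 50.76 mg/L.
As CaCO₃: 50.76 mg/L × 559,000 L = 28,370 g; ÷ 100.1 = 283.5 mol Ca²⁺.
Mass: 283.5 × 147 = 41,670 g.

41.7 kg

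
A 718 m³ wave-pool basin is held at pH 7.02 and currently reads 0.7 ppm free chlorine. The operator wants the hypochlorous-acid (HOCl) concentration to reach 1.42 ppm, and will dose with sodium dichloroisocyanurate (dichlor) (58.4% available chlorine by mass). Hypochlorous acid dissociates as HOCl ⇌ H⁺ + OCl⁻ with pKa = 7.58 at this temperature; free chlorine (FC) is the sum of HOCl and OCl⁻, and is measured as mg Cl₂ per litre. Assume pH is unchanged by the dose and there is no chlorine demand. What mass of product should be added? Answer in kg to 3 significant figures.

1.37 kg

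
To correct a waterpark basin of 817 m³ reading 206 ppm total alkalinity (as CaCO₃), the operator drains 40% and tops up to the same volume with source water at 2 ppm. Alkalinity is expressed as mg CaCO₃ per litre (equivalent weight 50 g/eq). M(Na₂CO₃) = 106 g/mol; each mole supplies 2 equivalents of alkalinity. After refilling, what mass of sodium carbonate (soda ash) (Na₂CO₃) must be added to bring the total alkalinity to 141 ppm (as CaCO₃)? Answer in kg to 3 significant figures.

14.4 kg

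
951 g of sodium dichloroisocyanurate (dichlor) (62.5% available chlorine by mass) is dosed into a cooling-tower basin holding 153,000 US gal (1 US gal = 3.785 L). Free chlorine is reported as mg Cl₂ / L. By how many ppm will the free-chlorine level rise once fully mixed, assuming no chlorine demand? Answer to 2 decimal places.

1.03 ppm

Volume: 153,000 US gal × 3.785 L/gal = 579,105 L.
Available chlorine delivered: 951 g × 0.625 = 594.4 g as Cl₂.
Concentration rise: 594.4 g / 579,105 L = 1.026 mg/L = 1.03 ppm.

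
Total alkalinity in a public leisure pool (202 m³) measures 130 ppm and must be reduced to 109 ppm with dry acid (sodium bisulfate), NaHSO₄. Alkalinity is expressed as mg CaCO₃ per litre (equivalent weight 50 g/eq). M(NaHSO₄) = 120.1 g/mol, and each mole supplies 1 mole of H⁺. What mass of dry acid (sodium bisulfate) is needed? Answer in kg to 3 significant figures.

Volume: 202 m³ = 202,000 L.
Alkalinity to neutralize: (130 − 109) = 21 mg/L as CaCO₃ × 202,000 L = 4242 g as CaCO₃.
Equivalents of H⁺ required: 4242 ÷ 50 g/eq = 84.84 eq = 84.84 mol NaHSO₄.
Mass of NaHSO₄: 84.84 × 120.1 = 10,190 g.

10.2 kg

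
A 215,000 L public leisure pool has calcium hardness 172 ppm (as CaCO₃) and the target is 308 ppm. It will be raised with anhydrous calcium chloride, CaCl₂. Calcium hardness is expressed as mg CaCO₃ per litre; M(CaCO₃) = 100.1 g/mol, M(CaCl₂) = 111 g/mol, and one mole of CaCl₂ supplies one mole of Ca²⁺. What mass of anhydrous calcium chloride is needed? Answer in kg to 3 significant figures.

Hardness to add: (308 − 172) = 136 mg/L as CaCO₃ × 215,000 L = 29,240 g as CaCO₃.
Moles of Ca²⁺ (1 mol Ca²⁺ ≡ 1 mol CaCO₃): 29,240 / 100.1 g/mol = 292.1 mol.
Mass of CaCl₂: 292.1 × 111 = 32,420 g.

32.4 kg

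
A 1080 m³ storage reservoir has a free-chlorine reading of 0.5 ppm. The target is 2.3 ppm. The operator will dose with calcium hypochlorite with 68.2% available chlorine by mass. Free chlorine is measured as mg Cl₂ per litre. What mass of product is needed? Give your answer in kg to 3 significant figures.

2.85 kg

Volume: 1080 m³ = 1,080,000 L.
Chlorine deficit: 2.3 − 0.5 = 1.8 ppm = 1.8 mg/L as Cl₂.
Cl₂ equivalent needed: 1.8 mg/L × 1,080,000 L = 1,944,000 mg = 1944 g.
Product at 68.2% available chlorine: 1944 / 0.682 = 2850 g.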